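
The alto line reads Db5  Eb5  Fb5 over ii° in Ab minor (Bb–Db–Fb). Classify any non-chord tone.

Eb5 is a passing tone.

The harmony at that moment is Bb diminished triad (Bb, Db, Fb); Eb5 is not a chord tone.
It is approached by step up from Db5 and left by step up to Fb5.
Step in, step out in the same direction — a passing tone.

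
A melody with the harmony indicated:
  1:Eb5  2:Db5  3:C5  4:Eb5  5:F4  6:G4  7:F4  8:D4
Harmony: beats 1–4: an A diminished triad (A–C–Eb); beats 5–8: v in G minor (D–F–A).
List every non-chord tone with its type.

The harmony at that moment is A diminished triad (A, C, Eb); Db5 is not a chord tone.
It is approached by step down from Eb5 and left by step down to C5.
Step in, step out in the same direction — a passing tone.
The harmony at that moment is D minor triad (D, F, A); G4 is not a chord tone.
It is approached by step up from F4 and left by step down to F4.
Step away and step back to the same note — a neighbor tone (upper neighbor).

Db5 (beat 2) — passing tone; G4 (beat 6) — neighbor tone.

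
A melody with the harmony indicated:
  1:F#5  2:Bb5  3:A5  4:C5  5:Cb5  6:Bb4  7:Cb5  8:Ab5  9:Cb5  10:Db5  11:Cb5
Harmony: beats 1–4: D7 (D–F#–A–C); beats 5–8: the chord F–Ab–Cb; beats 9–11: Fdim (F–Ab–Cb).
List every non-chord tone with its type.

Bb5 (beat 2) — appoggiatura; Bb4 (beat 6) — neighbor tone; Db5 (beat 10) — neighbor tone.

The harmony at that moment is D dominant seventh chord (D, F#, A, C); Bb5 is not a chord tone.
It is approached by leap up from F#5 and left by step down to A5.
Leap in, step out — an appoggiatura.
The harmony at that moment is F diminished triad (F, Ab, Cb); Bb4 is not a chord tone.
It is approached by step down from Cb5 and left by step up to Cb5.
Step away and step back to the same note — a neighbor tone (lower neighbor).
The harmony at that moment is F diminished triad (F, Ab, Cb); Db5 is not a chord tone.
It is approached by step up from Cb5 and left by step down to Cb5.
Step away and step back to the same note — a neighbor tone (upper neighbor).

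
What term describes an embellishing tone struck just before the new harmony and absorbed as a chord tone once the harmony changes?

Approach: ahead of the chord change (typically by step), so it is dissonant against the current harmony. Departure: none — the same pitch is restated or held and is a chord tone of the new harmony.
Dissonant first, consonant once the harmony catches up: the note simply arrives early — an anticipation. (The reverse timing, consonant first and dissonant after the change, would be a suspension or retardation.)

Anticipation.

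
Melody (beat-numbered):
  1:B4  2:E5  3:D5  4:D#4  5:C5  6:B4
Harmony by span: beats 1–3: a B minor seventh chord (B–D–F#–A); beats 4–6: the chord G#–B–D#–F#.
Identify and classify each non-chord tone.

E5 (beat 2) — appoggiatura; C5 (beat 5) — appoggiatura.

The harmony at that moment is B minor seventh chord (B, D, F#, A); E5 is not a chord tone.
It is approached by leap up from B4 and left by step down to D5.
Leap in, step out — an appoggiatura.
The harmony at that moment is G# minor seventh chord (G#, B, D#, F#); C5 is not a chord tone.
It is approached by leap up from D#4 and left by step down to B4.
Leap in, step out — an appoggiatura.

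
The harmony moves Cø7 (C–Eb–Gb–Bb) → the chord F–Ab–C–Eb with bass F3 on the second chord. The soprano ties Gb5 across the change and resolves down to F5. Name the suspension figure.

9–8 suspension.

At the second chord the bass is F3. The suspended Gb5 lies a ninth above the bass; after resolving down by step to F5, the interval above the bass becomes an octave.
Suspension figures are named by those two intervals: 9–8.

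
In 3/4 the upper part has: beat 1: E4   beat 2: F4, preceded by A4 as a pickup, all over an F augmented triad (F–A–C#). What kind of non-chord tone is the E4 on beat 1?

The harmony at that moment is F augmented triad (F, A, C#); E4 is not a chord tone.
It is approached by leap down from A4 and left by step up to F4.
Leap in, step out, metrically accented — an appoggiatura.

Appoggiatura.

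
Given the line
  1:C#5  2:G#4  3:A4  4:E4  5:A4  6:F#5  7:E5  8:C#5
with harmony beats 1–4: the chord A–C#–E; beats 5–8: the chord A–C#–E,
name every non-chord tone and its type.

The harmony at that moment is A major triad (A, C#, E); G#4 is not a chord tone.
It is approached by leap down from C#5 and left by step up to A4.
Leap in, step out — an appoggiatura.
The harmony at that moment is A major triad (A, C#, E); F#5 is not a chord tone.
It is approached by leap up from A4 and left by step down to E5.
Leap in, step out — an appoggiatura.

G#4 (beat 2) — appoggiatura; F#5 (beat 6) — appoggiatura.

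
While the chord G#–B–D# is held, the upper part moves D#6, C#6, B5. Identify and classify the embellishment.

The harmony at that moment is G# minor triad (G#, B, D#); C#6 is not a chord tone.
It is approached by step down from D#6 and left by step down to B5.
Step in, step out in the same direction — a passing tone.

C#6 is a passing tone.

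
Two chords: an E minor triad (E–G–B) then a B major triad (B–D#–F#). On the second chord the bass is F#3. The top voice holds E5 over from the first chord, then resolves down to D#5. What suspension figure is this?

At the second chord the bass is F#3. The suspended E5 lies a seventh above the bass; after resolving down by step to D#5, the interval above the bass becomes a sixth.
Suspension figures are named by those two intervals: 7–6.

7–6 suspension.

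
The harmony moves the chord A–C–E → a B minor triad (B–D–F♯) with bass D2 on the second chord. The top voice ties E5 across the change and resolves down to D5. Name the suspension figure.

At the second chord the bass is D2. The suspended E5 lies a ninth above the bass; after resolving down by step to D5, the interval above the bass becomes an octave.
Suspension figures are named by those two intervals: 9–8.

9–8 suspension.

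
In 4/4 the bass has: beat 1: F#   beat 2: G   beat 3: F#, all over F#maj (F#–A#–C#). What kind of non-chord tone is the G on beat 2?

Upper neighbor tone.

The harmony at that moment is F# major triad (F#, A#, C#); G is not a chord tone.
It is approached by step up from F# and left by step down to F#.
Step away and step back to the same note — a neighbor tone (upper neighbor).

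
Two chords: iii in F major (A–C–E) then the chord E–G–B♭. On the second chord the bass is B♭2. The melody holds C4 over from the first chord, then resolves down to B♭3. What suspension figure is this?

9–8 suspension.

At the second chord the bass is B♭2. The suspended C4 lies a ninth above the bass; after resolving down by step to B♭3, the interval above the bass becomes an octave.
Suspension figures are named by those two intervals: 9–8.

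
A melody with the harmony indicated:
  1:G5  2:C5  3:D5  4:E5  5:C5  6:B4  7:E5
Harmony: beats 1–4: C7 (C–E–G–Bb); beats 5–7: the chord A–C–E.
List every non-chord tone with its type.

The harmony at that moment is C dominant seventh chord (C, E, G, Bb); D5 is not a chord tone.
It is approached by step up from C5 and left by step up to E5.
Step in, step out in the same direction — a passing tone.
The harmony at that moment is A minor triad (A, C, E); B4 is not a chord tone.
It is approached by step down from C5 and left by leap up to E5.
Step in, leap out — an escape tone.

D5 (beat 3) — passing tone; B4 (beat 6) — escape tone.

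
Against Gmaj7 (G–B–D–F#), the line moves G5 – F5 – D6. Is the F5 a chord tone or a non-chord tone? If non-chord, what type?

The harmony at that moment is G major seventh chord (G, B, D, F#); F5 is not a chord tone.
It is approached by step down from G5 and left by leap up to D6.
Step in, leap out — an escape tone.

Non-chord tone — an escape tone.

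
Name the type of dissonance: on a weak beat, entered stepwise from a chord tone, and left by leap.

Approach: by step. Departure: by leap. Metric position: weak.
Step in, leap out, from a weak position — an escape tone (échappée). (It is the mirror image of the appoggiatura, which leaps in and steps out on a strong beat.)

Escape tone.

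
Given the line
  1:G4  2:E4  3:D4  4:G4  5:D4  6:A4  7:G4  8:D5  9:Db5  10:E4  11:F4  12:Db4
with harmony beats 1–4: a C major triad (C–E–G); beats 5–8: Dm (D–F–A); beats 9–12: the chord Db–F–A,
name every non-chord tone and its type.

D4 (beat 3) — escape tone; G4 (beat 7) — escape tone; E4 (beat 10) — appoggiatura.

The harmony at that moment is C major triad (C, E, G); D4 is not a chord tone.
It is approached by step down from E4 and left by leap up to G4.
Step in, leap out — an escape tone.
The harmony at that moment is D minor triad (D, F, A); G4 is not a chord tone.
It is approached by step down from A4 and left by leap up to D5.
Step in, leap out — an escape tone.
The harmony at that moment is Db augmented triad (Db, F, A); E4 is not a chord tone.
It is approached by leap down from Db5 and left by step up to F4.
Leap in, step out — an appoggiatura.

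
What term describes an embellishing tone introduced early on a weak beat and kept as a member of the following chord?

Anticipation.

Approach: ahead of the chord change (typically by step), so it is dissonant against the current harmony. Departure: none — the same pitch is restated or held and is a chord tone of the new harmony.
Dissonant first, consonant once the harmony catches up: the note simply arrives early — an anticipation. (The reverse timing, consonant first and dissonant after the change, would be a suspension or retardation.)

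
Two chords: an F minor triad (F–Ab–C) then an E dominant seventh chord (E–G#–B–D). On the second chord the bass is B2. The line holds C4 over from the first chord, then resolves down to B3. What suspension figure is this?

9–8 suspension.

At the second chord the bass is B2. The suspended C4 lies a ninth above the bass; after resolving down by step to B3, the interval above the bass becomes an octave.
Suspension figures are named by those two intervals: 9–8.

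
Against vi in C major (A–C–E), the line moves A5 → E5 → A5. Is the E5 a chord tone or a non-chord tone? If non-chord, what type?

A minor triad contains A, C, E; E is the fifth, so it is a chord tone.

Chord tone (the fifth of A minor triad).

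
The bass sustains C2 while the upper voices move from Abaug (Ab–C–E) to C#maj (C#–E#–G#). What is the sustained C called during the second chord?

The harmony at that moment is C# major triad (C#, E#, G#); C2 is not a chord tone.
It is held over (the same pitch as the preceding C2) and then sustained as the same pitch into the next harmony.
Sustained through a change of harmony — a pedal tone.

Pedal tone (pedal point).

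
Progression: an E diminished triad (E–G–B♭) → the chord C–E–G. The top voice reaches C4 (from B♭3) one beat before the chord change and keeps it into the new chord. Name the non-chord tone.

C4 is an anticipation.

The harmony at that moment is E diminished triad (E, G, B♭); C4 is not a chord tone.
It is approached by step up from B♭3 and then sustained as the same pitch into the next harmony.
Arriving early and becoming a chord tone when the harmony changes — an anticipation.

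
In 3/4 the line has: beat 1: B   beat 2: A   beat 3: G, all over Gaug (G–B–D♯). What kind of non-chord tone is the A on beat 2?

Passing tone.

The harmony at that moment is G augmented triad (G, B, D♯); A is not a chord tone.
It is approached by step down from B and left by step down to G.
Step in, step out in the same direction — a passing tone.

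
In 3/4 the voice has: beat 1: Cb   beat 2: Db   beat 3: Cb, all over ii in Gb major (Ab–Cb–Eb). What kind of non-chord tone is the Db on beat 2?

Upper neighbor tone.

The harmony at that moment is Ab minor triad (Ab, Cb, Eb); Db is not a chord tone.
It is approached by step up from Cb and left by step down to Cb.
Step away and step back to the same note — a neighbor tone (upper neighbor).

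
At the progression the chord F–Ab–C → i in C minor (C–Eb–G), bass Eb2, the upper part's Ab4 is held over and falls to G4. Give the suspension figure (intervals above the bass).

At the second chord the bass is Eb2. The suspended Ab4 lies a fourth above the bass; after resolving down by step to G4, the interval above the bass becomes a third.
Suspension figures are named by those two intervals: 4–3.

4–3 suspension.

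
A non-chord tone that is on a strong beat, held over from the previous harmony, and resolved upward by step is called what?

Retardation.

Approach: by preparation — the pitch is first a chord tone, then held (tied or repeated) while the harmony changes under it. Departure: up by step. Metric position: strong.
A prepared dissonance that resolves upward by step — a retardation. (The same figure resolving downward would be a suspension.)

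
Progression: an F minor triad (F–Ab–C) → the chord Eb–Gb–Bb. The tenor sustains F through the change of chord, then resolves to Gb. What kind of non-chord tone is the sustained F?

The harmony at that moment is Eb minor triad (Eb, Gb, Bb); F is not a chord tone.
It is held over (the same pitch as the preceding F) and left by step up to Gb.
Held over from the previous chord and resolving up by step — a retardation.

F is a retardation.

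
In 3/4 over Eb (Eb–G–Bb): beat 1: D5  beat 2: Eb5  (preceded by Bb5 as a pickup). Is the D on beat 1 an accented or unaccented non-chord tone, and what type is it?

Accented appoggiatura.

The harmony at that moment is Eb major triad (Eb, G, Bb); D5 is not a chord tone.
It is approached by leap down from Bb5 and left by step up to Eb5.
Leap in, step out — an appoggiatura.
It falls on the downbeat, so it is accented.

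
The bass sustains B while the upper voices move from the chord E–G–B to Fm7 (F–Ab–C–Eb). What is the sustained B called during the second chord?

Pedal tone (pedal point).

The harmony at that moment is F minor seventh chord (F, Ab, C, Eb); B is not a chord tone.
It is held over (the same pitch as the preceding B) and then sustained as the same pitch into the next harmony.
Sustained through a change of harmony — a pedal tone.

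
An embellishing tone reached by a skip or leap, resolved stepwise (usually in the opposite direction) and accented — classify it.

Approach: by leap. Departure: by step. Metric position: strong.
Leap in, step out, in a metrically strong position — an appoggiatura. (It is the mirror image of the escape tone, which steps in and leaps out from a weak position.)

Appoggiatura.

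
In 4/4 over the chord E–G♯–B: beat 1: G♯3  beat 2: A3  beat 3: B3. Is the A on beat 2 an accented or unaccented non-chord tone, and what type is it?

The harmony at that moment is E major triad (E, G♯, B); A3 is not a chord tone.
It is approached by step up from G♯3 and left by step up to B3.
Step in, step out in the same direction — a passing tone.
It falls on a weak beat, so it is unaccented.

Unaccented passing tone.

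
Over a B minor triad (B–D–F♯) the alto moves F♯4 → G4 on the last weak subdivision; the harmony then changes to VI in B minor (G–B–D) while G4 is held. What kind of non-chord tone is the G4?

G4 is an anticipation.

The harmony at that moment is B minor triad (B, D, F♯); G4 is not a chord tone.
It is approached by step up from F♯4 and then sustained as the same pitch into the next harmony.
Arriving early and becoming a chord tone when the harmony changes — an anticipation.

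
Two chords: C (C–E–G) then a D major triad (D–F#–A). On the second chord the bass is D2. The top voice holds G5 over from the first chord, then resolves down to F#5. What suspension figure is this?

At the second chord the bass is D2. The suspended G5 lies a fourth above the bass; after resolving down by step to F#5, the interval above the bass becomes a third.
Suspension figures are named by those two intervals: 4–3.

4–3 suspension.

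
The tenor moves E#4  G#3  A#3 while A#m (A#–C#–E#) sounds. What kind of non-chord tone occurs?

G#3 is an appoggiatura.

The harmony at that moment is A# minor triad (A#, C#, E#); G#3 is not a chord tone.
It is approached by leap down from E#4 and left by step up to A#3.
Leap in, step out — an appoggiatura.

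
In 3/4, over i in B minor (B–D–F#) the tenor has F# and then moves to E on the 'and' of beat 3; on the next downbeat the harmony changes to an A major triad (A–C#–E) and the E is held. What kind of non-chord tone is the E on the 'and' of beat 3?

Anticipation.

The harmony at that moment is B minor triad (B, D, F#); E is not a chord tone.
It is approached by step down from F# and then sustained as the same pitch into the next harmony.
Arriving early and becoming a chord tone when the harmony changes — an anticipation.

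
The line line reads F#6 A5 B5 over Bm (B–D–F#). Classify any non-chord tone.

The harmony at that moment is B minor triad (B, D, F#); A5 is not a chord tone.
It is approached by leap down from F#6 and left by step up to B5.
Leap in, step out — an appoggiatura.

A5 is an appoggiatura.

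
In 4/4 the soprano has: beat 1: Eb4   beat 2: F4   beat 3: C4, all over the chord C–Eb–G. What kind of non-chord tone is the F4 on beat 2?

The harmony at that moment is C minor triad (C, Eb, G); F4 is not a chord tone.
It is approached by step up from Eb4 and left by leap down to C4.
Step in, leap out, on a weak beat — an escape tone.

Escape tone.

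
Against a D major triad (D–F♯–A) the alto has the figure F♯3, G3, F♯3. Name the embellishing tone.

G3 is a neighbor tone.

The harmony at that moment is D major triad (D, F♯, A); G3 is not a chord tone.
It is approached by step up from F♯3 and left by step down to F♯3.
Step away and step back to the same note — a neighbor tone (upper neighbor).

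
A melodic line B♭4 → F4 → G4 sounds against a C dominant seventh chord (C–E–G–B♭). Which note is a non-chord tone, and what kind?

The harmony at that moment is C dominant seventh chord (C, E, G, B♭); F4 is not a chord tone.
It is approached by leap down from B♭4 and left by step up to G4.
Leap in, step out — an appoggiatura.

F4 is an appoggiatura.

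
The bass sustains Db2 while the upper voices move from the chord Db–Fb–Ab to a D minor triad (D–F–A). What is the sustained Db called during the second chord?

The harmony at that moment is D minor triad (D, F, A); Db2 is not a chord tone.
It is held over (the same pitch as the preceding Db2) and then sustained as the same pitch into the next harmony.
Sustained through a change of harmony — a pedal tone.

Pedal tone (pedal point).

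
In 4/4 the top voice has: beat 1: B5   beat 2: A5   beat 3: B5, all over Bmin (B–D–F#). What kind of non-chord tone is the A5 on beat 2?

The harmony at that moment is B minor triad (B, D, F#); A5 is not a chord tone.
It is approached by step down from B5 and left by step up to B5.
Step away and step back to the same note — a neighbor tone (lower neighbor).

Lower neighbor tone.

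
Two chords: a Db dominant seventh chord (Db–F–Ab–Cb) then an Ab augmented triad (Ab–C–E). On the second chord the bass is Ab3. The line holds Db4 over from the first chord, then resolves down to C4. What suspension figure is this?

At the second chord the bass is Ab3. The suspended Db4 lies a fourth above the bass; after resolving down by step to C4, the interval above the bass becomes a third.
Suspension figures are named by those two intervals: 4–3.

4–3 suspension.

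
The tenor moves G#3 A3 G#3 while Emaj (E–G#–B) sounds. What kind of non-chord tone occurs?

A3 is a neighbor tone.

The harmony at that moment is E major triad (E, G#, B); A3 is not a chord tone.
It is approached by step up from G#3 and left by step down to G#3.
Step away and step back to the same note — a neighbor tone (upper neighbor).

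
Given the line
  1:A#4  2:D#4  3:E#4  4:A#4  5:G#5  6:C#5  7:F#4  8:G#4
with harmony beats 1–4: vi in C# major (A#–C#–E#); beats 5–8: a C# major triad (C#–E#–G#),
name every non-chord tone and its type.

The harmony at that moment is A# minor triad (A#, C#, E#); D#4 is not a chord tone.
It is approached by leap down from A#4 and left by step up to E#4.
Leap in, step out — an appoggiatura.
The harmony at that moment is C# major triad (C#, E#, G#); F#4 is not a chord tone.
It is approached by leap down from C#5 and left by step up to G#4.
Leap in, step out — an appoggiatura.

D#4 (beat 2) — appoggiatura; F#4 (beat 7) — appoggiatura.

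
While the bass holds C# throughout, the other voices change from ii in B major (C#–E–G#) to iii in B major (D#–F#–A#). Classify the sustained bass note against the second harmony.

Pedal tone (pedal point).

The harmony at that moment is D# minor triad (D#, F#, A#); C# is not a chord tone.
It is held over (the same pitch as the preceding C#) and then sustained as the same pitch into the next harmony.
Sustained through a change of harmony — a pedal tone.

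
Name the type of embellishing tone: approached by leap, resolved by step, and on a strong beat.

Approach: by leap. Departure: by step. Metric position: strong.
Leap in, step out, in a metrically strong position — an appoggiatura. (It is the mirror image of the escape tone, which steps in and leaps out from a weak position.)

Appoggiatura.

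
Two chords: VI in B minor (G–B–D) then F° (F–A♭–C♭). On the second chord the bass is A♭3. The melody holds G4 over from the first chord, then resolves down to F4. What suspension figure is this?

At the second chord the bass is A♭3. The suspended G4 lies a seventh above the bass; after resolving down by step to F4, the interval above the bass becomes a sixth.
Suspension figures are named by those two intervals: 7–6.

7–6 suspension.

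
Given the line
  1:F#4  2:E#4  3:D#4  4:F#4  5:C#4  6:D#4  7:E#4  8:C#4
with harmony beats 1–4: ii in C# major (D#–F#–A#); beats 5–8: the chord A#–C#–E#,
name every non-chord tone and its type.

The harmony at that moment is D# minor triad (D#, F#, A#); E#4 is not a chord tone.
It is approached by step down from F#4 and left by step down to D#4.
Step in, step out in the same direction — a passing tone.
The harmony at that moment is A# minor triad (A#, C#, E#); D#4 is not a chord tone.
It is approached by step up from C#4 and left by step up to E#4.
Step in, step out in the same direction — a passing tone.

E#4 (beat 2) — passing tone; D#4 (beat 6) — passing tone.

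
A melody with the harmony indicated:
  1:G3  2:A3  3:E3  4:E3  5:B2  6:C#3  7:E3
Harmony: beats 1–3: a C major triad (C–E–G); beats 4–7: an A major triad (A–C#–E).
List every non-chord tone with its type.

A3 (beat 2) — escape tone; B2 (beat 5) — appoggiatura.

The harmony at that moment is C major triad (C, E, G); A3 is not a chord tone.
It is approached by step up from G3 and left by leap down to E3.
Step in, leap out — an escape tone.
The harmony at that moment is A major triad (A, C#, E); B2 is not a chord tone.
It is approached by leap down from E3 and left by step up to C#3.
Leap in, step out — an appoggiatura.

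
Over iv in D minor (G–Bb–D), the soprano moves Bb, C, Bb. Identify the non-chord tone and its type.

C is a neighbor tone.

The harmony at that moment is G minor triad (G, Bb, D); C is not a chord tone.
It is approached by step up from Bb and left by step down to Bb.
Step away and step back to the same note — a neighbor tone (upper neighbor).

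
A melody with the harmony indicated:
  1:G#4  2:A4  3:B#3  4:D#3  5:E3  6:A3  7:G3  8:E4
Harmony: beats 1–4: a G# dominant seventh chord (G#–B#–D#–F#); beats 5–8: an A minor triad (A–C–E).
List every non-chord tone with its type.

The harmony at that moment is G# dominant seventh chord (G#, B#, D#, F#); A4 is not a chord tone.
It is approached by step up from G#4 and left by leap down to B#3.
Step in, leap out — an escape tone.
The harmony at that moment is A minor triad (A, C, E); G3 is not a chord tone.
It is approached by step down from A3 and left by leap up to E4.
Step in, leap out — an escape tone.

A4 (beat 2) — escape tone; G3 (beat 7) — escape tone.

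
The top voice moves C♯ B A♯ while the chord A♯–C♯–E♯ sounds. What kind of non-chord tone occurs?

B is a passing tone.

The harmony at that moment is A♯ minor triad (A♯, C♯, E♯); B is not a chord tone.
It is approached by step down from C♯ and left by step down to A♯.
Step in, step out in the same direction — a passing tone.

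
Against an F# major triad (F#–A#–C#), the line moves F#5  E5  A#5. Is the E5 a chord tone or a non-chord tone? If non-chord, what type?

Non-chord tone — an escape tone.

The harmony at that moment is F# major triad (F#, A#, C#); E5 is not a chord tone.
It is approached by step down from F#5 and left by leap up to A#5.
Step in, leap out — an escape tone.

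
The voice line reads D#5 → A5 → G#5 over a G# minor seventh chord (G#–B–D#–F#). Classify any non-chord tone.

A5 is an appoggiatura.

The harmony at that moment is G# minor seventh chord (G#, B, D#, F#); A5 is not a chord tone.
It is approached by leap up from D#5 and left by step down to G#5.
Leap in, step out — an appoggiatura.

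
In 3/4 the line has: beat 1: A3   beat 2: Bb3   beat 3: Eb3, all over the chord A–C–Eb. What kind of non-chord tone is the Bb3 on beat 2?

The harmony at that moment is A diminished triad (A, C, Eb); Bb3 is not a chord tone.
It is approached by step up from A3 and left by leap down to Eb3.
Step in, leap out, on a weak beat — an escape tone.

Escape tone.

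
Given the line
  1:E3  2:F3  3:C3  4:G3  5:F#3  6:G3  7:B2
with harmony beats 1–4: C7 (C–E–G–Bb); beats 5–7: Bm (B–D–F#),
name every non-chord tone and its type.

F3 (beat 2) — escape tone; G3 (beat 6) — escape tone.

The harmony at that moment is C dominant seventh chord (C, E, G, Bb); F3 is not a chord tone.
It is approached by step up from E3 and left by leap down to C3.
Step in, leap out — an escape tone.
The harmony at that moment is B minor triad (B, D, F#); G3 is not a chord tone.
It is approached by step up from F#3 and left by leap down to B2.
Step in, leap out — an escape tone.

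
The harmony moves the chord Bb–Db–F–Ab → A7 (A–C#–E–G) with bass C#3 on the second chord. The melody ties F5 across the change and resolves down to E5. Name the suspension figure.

At the second chord the bass is C#3. The suspended F5 lies a fourth above the bass; after resolving down by step to E5, the interval above the bass becomes a third.
Suspension figures are named by those two intervals: 4–3.

4–3 suspension.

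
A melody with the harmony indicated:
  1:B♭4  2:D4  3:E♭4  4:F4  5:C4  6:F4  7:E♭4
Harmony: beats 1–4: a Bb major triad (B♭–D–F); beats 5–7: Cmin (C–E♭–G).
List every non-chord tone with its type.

E♭4 (beat 3) — passing tone; F4 (beat 6) — appoggiatura.

The harmony at that moment is B♭ major triad (B♭, D, F); E♭4 is not a chord tone.
It is approached by step up from D4 and left by step up to F4.
Step in, step out in the same direction — a passing tone.
The harmony at that moment is C minor triad (C, E♭, G); F4 is not a chord tone.
It is approached by leap up from C4 and left by step down to E♭4.
Leap in, step out — an appoggiatura.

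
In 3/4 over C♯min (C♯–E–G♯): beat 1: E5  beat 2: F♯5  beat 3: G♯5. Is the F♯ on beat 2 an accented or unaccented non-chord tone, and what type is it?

Unaccented passing tone.

The harmony at that moment is C♯ minor triad (C♯, E, G♯); F♯5 is not a chord tone.
It is approached by step up from E5 and left by step up to G♯5.
Step in, step out in the same direction — a passing tone.
It falls on a weak beat, so it is unaccented.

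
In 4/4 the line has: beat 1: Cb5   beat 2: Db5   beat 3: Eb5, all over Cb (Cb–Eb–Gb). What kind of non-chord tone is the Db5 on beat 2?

Passing tone.

The harmony at that moment is Cb major triad (Cb, Eb, Gb); Db5 is not a chord tone.
It is approached by step up from Cb5 and left by step up to Eb5.
Step in, step out in the same direction — a passing tone.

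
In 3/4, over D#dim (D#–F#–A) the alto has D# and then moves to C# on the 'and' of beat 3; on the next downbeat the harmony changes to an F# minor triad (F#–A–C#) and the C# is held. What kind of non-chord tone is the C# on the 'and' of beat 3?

The harmony at that moment is D# diminished triad (D#, F#, A); C# is not a chord tone.
It is approached by step down from D# and then sustained as the same pitch into the next harmony.
Arriving early and becoming a chord tone when the harmony changes — an anticipation.

Anticipation.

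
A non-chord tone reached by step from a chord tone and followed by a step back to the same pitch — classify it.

Neighbor tone.

Approach: by step. Departure: by step in the opposite direction, back to the starting pitch.
Stepwise on both sides but reversing to return to the same chord tone — a neighbor tone. (Had it continued onward in the same direction it would be a passing tone instead.)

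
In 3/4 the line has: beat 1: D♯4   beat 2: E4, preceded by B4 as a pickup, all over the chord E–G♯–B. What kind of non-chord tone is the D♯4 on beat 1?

Appoggiatura.

The harmony at that moment is E major triad (E, G♯, B); D♯4 is not a chord tone.
It is approached by leap down from B4 and left by step up to E4.
Leap in, step out, metrically accented — an appoggiatura.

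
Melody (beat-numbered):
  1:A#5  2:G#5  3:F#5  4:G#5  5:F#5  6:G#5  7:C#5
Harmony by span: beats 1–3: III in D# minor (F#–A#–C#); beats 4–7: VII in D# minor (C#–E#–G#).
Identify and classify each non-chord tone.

G#5 (beat 2) — passing tone; F#5 (beat 5) — neighbor tone.

The harmony at that moment is F# major triad (F#, A#, C#); G#5 is not a chord tone.
It is approached by step down from A#5 and left by step down to F#5.
Step in, step out in the same direction — a passing tone.
The harmony at that moment is C# major triad (C#, E#, G#); F#5 is not a chord tone.
It is approached by step down from G#5 and left by step up to G#5.
Step away and step back to the same note — a neighbor tone (lower neighbor).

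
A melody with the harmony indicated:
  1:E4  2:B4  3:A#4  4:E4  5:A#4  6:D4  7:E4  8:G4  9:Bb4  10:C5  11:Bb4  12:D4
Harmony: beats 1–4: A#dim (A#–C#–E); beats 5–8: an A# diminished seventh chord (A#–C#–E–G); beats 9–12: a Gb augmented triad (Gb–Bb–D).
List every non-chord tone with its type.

The harmony at that moment is A# diminished triad (A#, C#, E); B4 is not a chord tone.
It is approached by leap up from E4 and left by step down to A#4.
Leap in, step out — an appoggiatura.
The harmony at that moment is A# diminished seventh chord (A#, C#, E, G); D4 is not a chord tone.
It is approached by leap down from A#4 and left by step up to E4.
Leap in, step out — an appoggiatura.
The harmony at that moment is Gb augmented triad (Gb, Bb, D); C5 is not a chord tone.
It is approached by step up from Bb4 and left by step down to Bb4.
Step away and step back to the same note — a neighbor tone (upper neighbor).

B4 (beat 2) — appoggiatura; D4 (beat 6) — appoggiatura; C5 (beat 10) — neighbor tone.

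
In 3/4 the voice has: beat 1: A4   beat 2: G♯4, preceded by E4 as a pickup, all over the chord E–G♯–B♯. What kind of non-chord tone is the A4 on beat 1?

Appoggiatura.

The harmony at that moment is E augmented triad (E, G♯, B♯); A4 is not a chord tone.
It is approached by leap up from E4 and left by step down to G♯4.
Leap in, step out, metrically accented — an appoggiatura.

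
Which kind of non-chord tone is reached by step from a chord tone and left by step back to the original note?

Neighbor tone.

Approach: by step. Departure: by step in the opposite direction, back to the starting pitch.
Stepwise on both sides but reversing to return to the same chord tone — a neighbor tone. (Had it continued onward in the same direction it would be a passing tone instead.)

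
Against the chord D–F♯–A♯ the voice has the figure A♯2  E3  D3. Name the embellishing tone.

E3 is an appoggiatura.

The harmony at that moment is D augmented triad (D, F♯, A♯); E3 is not a chord tone.
It is approached by leap up from A♯2 and left by step down to D3.
Leap in, step out — an appoggiatura.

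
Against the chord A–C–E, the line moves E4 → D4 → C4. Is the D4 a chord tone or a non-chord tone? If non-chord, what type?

The harmony at that moment is A minor triad (A, C, E); D4 is not a chord tone.
It is approached by step down from E4 and left by step down to C4.
Step in, step out in the same direction — a passing tone.

Non-chord tone — a passing tone.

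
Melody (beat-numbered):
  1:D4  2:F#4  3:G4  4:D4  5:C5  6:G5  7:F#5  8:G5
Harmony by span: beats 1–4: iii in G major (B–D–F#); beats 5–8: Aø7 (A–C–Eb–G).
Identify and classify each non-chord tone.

The harmony at that moment is B minor triad (B, D, F#); G4 is not a chord tone.
It is approached by step up from F#4 and left by leap down to D4.
Step in, leap out — an escape tone.
The harmony at that moment is A half-diminished seventh chord (A, C, Eb, G); F#5 is not a chord tone.
It is approached by step down from G5 and left by step up to G5.
Step away and step back to the same note — a neighbor tone (lower neighbor).

G4 (beat 3) — escape tone; F#5 (beat 7) — neighbor tone.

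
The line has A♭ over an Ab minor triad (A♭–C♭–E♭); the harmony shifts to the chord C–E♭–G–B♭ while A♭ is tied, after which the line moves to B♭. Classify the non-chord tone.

The harmony at that moment is C minor seventh chord (C, E♭, G, B♭); A♭ is not a chord tone.
It is held over (the same pitch as the preceding A♭) and left by step up to B♭.
Held over from the previous chord and resolving up by step — a retardation.

A♭ is a retardation.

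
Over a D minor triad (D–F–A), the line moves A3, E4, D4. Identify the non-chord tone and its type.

The harmony at that moment is D minor triad (D, F, A); E4 is not a chord tone.
It is approached by leap up from A3 and left by step down to D4.
Leap in, step out — an appoggiatura.

E4 is an appoggiatura.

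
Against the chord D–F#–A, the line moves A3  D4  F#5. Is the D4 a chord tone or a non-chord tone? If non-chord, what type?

Chord tone (the root of D major triad).

D major triad contains D, F#, A; D is the root, so it is a chord tone.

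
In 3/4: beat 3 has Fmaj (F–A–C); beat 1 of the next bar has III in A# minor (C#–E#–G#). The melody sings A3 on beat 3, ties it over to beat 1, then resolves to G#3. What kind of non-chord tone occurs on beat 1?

Suspension.

The harmony at that moment is C# major triad (C#, E#, G#); A3 is not a chord tone.
It is held over (the same pitch as the preceding A3) and left by step down to G#3.
Held over from the previous chord and resolving down by step — a suspension.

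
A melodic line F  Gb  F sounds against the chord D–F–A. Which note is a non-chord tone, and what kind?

Gb is a neighbor tone.

The harmony at that moment is D minor triad (D, F, A); Gb is not a chord tone.
It is approached by step up from F and left by step down to F.
Step away and step back to the same note — a neighbor tone (upper neighbor).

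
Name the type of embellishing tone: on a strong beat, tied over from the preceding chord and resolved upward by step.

Approach: by preparation — the pitch is first a chord tone, then held (tied or repeated) while the harmony changes under it. Departure: up by step. Metric position: strong.
A prepared dissonance that resolves upward by step — a retardation. (The same figure resolving downward would be a suspension.)

Retardation.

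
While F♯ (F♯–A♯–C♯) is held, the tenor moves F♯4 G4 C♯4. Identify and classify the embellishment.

G4 is an escape tone.

The harmony at that moment is F♯ major triad (F♯, A♯, C♯); G4 is not a chord tone.
It is approached by step up from F♯4 and left by leap down to C♯4.
Step in, leap out — an escape tone.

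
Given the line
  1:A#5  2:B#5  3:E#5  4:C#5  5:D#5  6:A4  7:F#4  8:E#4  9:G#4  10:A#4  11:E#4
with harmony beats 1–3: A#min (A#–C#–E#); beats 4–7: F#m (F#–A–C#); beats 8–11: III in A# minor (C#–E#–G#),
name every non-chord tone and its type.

B#5 (beat 2) — escape tone; D#5 (beat 5) — escape tone; A#4 (beat 10) — escape tone.

The harmony at that moment is A# minor triad (A#, C#, E#); B#5 is not a chord tone.
It is approached by step up from A#5 and left by leap down to E#5.
Step in, leap out — an escape tone.
The harmony at that moment is F# minor triad (F#, A, C#); D#5 is not a chord tone.
It is approached by step up from C#5 and left by leap down to A4.
Step in, leap out — an escape tone.
The harmony at that moment is C# major triad (C#, E#, G#); A#4 is not a chord tone.
It is approached by step up from G#4 and left by leap down to E#4.
Step in, leap out — an escape tone.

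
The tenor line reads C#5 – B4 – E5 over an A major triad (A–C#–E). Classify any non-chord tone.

B4 is an escape tone.

The harmony at that moment is A major triad (A, C#, E); B4 is not a chord tone.
It is approached by step down from C#5 and left by leap up to E5.
Step in, leap out — an escape tone.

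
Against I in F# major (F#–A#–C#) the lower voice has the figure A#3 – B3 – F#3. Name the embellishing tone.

The harmony at that moment is F# major triad (F#, A#, C#); B3 is not a chord tone.
It is approached by step up from A#3 and left by leap down to F#3.
Step in, leap out — an escape tone.

B3 is an escape tone.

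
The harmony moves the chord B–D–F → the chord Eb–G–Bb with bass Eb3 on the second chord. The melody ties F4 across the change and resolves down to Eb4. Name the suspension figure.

At the second chord the bass is Eb3. The suspended F4 lies a ninth above the bass; after resolving down by step to Eb4, the interval above the bass becomes an octave.
Suspension figures are named by those two intervals: 9–8.

9–8 suspension.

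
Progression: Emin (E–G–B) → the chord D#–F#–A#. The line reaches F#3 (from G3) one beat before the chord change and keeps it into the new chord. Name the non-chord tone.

The harmony at that moment is E minor triad (E, G, B); F#3 is not a chord tone.
It is approached by step down from G3 and then sustained as the same pitch into the next harmony.
Arriving early and becoming a chord tone when the harmony changes — an anticipation.

F#3 is an anticipation.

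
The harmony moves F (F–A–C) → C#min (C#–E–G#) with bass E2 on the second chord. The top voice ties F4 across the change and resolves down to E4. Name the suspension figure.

At the second chord the bass is E2. The suspended F4 lies a ninth above the bass; after resolving down by step to E4, the interval above the bass becomes an octave.
Suspension figures are named by those two intervals: 9–8.

9–8 suspension.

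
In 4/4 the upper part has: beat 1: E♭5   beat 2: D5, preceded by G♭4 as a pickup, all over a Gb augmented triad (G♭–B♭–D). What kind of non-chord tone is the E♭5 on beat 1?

Appoggiatura.

The harmony at that moment is G♭ augmented triad (G♭, B♭, D); E♭5 is not a chord tone.
It is approached by leap up from G♭4 and left by step down to D5.
Leap in, step out, metrically accented — an appoggiatura.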